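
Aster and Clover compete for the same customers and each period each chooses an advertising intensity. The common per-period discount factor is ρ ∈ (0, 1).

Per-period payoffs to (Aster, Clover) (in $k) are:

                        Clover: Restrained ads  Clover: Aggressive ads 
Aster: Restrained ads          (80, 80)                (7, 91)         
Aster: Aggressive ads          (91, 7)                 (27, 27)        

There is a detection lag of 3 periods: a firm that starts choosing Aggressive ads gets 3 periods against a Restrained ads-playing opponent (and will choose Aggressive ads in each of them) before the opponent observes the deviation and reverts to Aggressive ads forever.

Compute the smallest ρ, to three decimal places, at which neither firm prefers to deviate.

0.556

A deviator earns 91 for 3 periods, then 27 forever; cooperating earns 80 forever. Multiplying the IC by (1−ρ):
80 ≥ 91(1−ρ^3) + 27ρ^3, so 64·ρ^3 ≥ 11 and ρ^3 ≥ 11/64.
ρ ≥ (11/64)^(1/3) ≈ 0.556.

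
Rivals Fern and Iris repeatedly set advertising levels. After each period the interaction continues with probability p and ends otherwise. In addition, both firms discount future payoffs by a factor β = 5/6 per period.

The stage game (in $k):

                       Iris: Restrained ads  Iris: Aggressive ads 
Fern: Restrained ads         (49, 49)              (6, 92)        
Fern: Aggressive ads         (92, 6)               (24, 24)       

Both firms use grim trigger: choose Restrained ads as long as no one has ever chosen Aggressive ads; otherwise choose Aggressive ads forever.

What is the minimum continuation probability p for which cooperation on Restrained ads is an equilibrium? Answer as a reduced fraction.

Expected continuation weight on next period's payoff is β·p = 5/6·p, which plays the role of the discount factor.
Cooperation requires 5/6·p ≥ (92−49)/(92−24) = 43/68, hence p ≥ 129/170.

129/170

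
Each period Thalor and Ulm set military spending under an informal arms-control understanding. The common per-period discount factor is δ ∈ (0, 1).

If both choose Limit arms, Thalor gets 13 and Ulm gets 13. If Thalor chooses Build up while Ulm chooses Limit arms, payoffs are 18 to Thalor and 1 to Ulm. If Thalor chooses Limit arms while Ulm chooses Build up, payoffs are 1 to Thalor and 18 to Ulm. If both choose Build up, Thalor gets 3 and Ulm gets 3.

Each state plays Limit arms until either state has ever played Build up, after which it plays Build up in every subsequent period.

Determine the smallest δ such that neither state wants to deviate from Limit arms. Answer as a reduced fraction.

Cooperation forever yields 13 each period: 13/(1−δ).
Deviating yields 18 once, then 3 forever: 18 + 3δ/(1−δ).
No profitable deviation requires 13/(1−δ) ≥ 18 + 3δ/(1−δ).
Multiplying by (1−δ): 13 ≥ 18(1−δ) + 3δ = 18 − 15δ.
So 15δ ≥ 5, i.e. δ ≥ 5/15 = 1/3.

1/3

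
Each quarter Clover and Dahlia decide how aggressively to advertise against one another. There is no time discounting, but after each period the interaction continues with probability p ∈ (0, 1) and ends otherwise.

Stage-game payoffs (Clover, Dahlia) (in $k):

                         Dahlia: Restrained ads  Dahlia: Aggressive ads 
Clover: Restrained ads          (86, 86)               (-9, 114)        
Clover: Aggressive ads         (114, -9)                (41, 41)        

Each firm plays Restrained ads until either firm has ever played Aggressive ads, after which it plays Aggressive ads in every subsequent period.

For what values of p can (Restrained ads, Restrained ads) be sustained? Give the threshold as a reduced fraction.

28/73

With no time discounting, the continuation probability p plays the role of the discount factor.
Grim-trigger IC: 86/(1−p) ≥ 114 + 41p/(1−p) ⇒ p ≥ (114−86)/(114−41) = 28/73.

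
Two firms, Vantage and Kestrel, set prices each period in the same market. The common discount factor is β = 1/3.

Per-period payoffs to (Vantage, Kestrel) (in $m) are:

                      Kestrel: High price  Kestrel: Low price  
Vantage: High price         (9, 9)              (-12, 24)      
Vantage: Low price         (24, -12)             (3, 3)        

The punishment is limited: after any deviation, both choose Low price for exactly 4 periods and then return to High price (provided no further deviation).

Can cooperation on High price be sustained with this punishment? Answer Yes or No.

No

IC: β+…+β^4 ≥ (24−9)/(9−3) = 5/2.
At β = 1/3: partial sum = 0.4938 < 2.5000. Cooperation not sustainable.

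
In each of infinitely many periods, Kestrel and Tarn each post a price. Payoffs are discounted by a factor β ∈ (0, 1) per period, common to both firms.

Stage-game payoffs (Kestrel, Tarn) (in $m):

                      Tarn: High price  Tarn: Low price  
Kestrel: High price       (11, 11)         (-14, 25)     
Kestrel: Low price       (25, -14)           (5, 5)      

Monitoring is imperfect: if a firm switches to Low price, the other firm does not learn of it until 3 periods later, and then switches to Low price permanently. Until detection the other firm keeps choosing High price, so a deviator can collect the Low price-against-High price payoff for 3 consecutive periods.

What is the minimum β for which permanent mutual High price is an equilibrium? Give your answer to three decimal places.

0.888

The best deviation is to choose Low price for all 3 undetected periods, earning 25 each, then 5 forever once detected.
Deviation value: 25(1−β^3)/(1−β) + 5β^3/(1−β); cooperation value: 11/(1−β).
IC: 11 ≥ 25(1−β^3) + 5β^3 = 25 − 20β^3.
So β^3 ≥ 14/20 = 7/10, giving β ≥ (7/10)^(1/3) ≈ 0.888.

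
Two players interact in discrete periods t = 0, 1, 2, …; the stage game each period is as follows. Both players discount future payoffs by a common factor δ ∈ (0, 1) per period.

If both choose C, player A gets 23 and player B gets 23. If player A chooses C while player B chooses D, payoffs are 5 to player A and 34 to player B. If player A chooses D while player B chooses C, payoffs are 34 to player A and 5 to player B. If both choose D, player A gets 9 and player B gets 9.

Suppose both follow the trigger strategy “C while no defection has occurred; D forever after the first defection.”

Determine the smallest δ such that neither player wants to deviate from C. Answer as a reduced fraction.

One-period gain from deviating is 34 − 23 = 11. The loss is 23 − 9 = 14 in every subsequent period, with present value 14·δ/(1−δ).
Deviation is unprofitable when 14·δ/(1−δ) ≥ 11, i.e. δ/(1−δ) ≥ 11/14.
Equivalently δ ≥ 11/(11+14) = 11/25.

11/25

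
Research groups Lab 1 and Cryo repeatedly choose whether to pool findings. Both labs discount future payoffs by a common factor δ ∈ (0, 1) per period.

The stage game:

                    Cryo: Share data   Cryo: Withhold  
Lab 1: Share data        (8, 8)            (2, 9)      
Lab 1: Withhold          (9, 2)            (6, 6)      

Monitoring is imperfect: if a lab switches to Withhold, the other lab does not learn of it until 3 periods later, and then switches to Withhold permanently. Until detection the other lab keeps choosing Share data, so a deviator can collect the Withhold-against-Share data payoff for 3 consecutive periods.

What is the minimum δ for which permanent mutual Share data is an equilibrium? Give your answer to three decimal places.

The best deviation is to choose Withhold for all 3 undetected periods, earning 9 each, then 6 forever once detected.
Deviation value: 9(1−δ^3)/(1−δ) + 6δ^3/(1−δ); cooperation value: 8/(1−δ).
IC: 8 ≥ 9(1−δ^3) + 6δ^3 = 9 − 3δ^3.
So δ^3 ≥ 1/3, giving δ ≥ (1/3)^(1/3) ≈ 0.693.

0.693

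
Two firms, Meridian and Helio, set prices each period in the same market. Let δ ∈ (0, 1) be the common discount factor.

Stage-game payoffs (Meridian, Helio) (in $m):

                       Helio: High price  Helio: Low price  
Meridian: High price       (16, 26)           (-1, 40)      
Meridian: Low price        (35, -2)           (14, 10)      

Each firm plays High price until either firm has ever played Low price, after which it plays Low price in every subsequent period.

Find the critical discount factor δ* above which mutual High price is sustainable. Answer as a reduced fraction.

For Meridian: deviation gain 35−16 = 19, per-period punishment loss 16−14 = 2. IC gives δ ≥ 19/21.
For Helio: gain 14, loss 16 per period, so δ ≥ 14/30 = 7/15.
The tighter constraint is Meridian's, so cooperation needs δ ≥ 19/21.

19/21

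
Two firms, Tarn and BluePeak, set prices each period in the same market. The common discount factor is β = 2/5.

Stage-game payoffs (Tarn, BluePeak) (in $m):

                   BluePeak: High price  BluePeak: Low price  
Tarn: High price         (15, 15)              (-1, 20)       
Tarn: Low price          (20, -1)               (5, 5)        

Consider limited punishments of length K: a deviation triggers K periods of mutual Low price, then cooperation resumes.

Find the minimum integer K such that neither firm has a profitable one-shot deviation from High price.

IC: β(1−β^K)/(1−β) ≥ (20−15)/(15−5) = 1/2.
With β = 2/5: need 1 − β^K ≥ 1/2·(1−2/5)/(2/5), i.e. β^K ≤ 0.2500.
Since (2/5)^1 = 0.4000 and (2/5)^2 = 0.1600, the smallest such K is 2.

2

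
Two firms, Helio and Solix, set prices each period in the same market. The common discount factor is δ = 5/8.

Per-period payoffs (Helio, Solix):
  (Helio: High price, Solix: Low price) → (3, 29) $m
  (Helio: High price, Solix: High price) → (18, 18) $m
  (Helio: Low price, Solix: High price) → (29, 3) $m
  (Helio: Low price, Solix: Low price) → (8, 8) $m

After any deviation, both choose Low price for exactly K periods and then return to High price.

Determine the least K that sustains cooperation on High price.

No profitable deviation requires (18−8)(δ+…+δ^K) ≥ 29−18, i.e. δ+…+δ^K ≥ 11/10 ≈ 1.1000.
With δ = 5/8, the partial sums are K=1: 0.6250, K=2: 1.0156, K=3: 1.2598.
K = 3 is the first length at which the sum reaches 1.1000.

3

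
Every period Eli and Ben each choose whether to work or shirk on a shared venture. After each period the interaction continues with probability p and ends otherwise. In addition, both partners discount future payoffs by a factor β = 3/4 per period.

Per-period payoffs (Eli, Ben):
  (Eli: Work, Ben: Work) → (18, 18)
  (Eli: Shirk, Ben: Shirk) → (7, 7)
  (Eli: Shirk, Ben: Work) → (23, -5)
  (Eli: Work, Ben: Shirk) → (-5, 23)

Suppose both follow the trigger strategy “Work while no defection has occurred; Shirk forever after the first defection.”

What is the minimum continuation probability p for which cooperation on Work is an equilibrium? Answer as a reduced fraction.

5/12

Expected continuation weight on next period's payoff is β·p = 3/4·p, which plays the role of the discount factor.
Cooperation requires 3/4·p ≥ (23−18)/(23−7) = 5/16, hence p ≥ 5/12.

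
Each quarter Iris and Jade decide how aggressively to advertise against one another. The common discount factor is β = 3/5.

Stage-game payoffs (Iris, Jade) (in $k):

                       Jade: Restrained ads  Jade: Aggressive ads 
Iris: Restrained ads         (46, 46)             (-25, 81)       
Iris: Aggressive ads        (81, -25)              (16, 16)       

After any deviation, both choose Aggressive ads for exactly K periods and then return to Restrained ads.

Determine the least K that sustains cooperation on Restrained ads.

3

IC: β(1−β^K)/(1−β) ≥ (81−46)/(46−16) = 7/6.
With β = 3/5: need 1 − β^K ≥ 7/6·(1−3/5)/(3/5), i.e. β^K ≤ 0.2222.
Since (3/5)^2 = 0.3600 and (3/5)^3 = 0.2160, the smallest such K is 3.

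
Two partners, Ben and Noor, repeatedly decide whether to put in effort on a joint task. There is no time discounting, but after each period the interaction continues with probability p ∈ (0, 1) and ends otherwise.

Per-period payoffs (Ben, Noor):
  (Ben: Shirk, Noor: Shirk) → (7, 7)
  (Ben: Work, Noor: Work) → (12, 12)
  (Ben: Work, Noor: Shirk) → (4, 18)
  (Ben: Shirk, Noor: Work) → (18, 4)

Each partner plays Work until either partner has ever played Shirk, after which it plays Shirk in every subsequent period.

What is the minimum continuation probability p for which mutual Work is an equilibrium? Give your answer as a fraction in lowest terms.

6/11

With no time discounting, the continuation probability p plays the role of the discount factor.
Grim-trigger IC: 12/(1−p) ≥ 18 + 7p/(1−p) ⇒ p ≥ (18−12)/(18−7) = 6/11.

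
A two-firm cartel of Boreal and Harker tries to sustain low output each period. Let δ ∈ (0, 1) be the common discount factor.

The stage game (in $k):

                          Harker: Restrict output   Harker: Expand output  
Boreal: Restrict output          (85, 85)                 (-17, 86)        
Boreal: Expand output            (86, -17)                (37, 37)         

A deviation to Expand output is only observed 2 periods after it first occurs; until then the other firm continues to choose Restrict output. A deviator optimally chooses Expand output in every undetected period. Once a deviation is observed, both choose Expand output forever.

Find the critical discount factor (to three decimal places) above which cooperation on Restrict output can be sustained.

The best deviation is to choose Expand output for all 2 undetected periods, earning 86 each, then 37 forever once detected.
Deviation value: 86(1−δ^2)/(1−δ) + 37δ^2/(1−δ); cooperation value: 85/(1−δ).
IC: 85 ≥ 86(1−δ^2) + 37δ^2 = 86 − 49δ^2.
So δ^2 ≥ 1/49, giving δ ≥ (1/49)^(1/2) ≈ 0.143.

0.143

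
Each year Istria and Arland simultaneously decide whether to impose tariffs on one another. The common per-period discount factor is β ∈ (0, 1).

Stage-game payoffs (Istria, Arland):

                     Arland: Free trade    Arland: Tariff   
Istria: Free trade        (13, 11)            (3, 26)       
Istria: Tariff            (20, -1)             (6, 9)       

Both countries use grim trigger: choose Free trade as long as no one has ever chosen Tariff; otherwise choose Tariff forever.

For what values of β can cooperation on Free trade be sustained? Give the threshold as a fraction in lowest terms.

15/17

For Istria: deviation gain 20−13 = 7, per-period punishment loss 13−6 = 7. IC gives β ≥ 7/14 = 1/2.
For Arland: gain 15, loss 2 per period, so β ≥ 15/17.
The tighter constraint is Arland's, so cooperation needs β ≥ 15/17.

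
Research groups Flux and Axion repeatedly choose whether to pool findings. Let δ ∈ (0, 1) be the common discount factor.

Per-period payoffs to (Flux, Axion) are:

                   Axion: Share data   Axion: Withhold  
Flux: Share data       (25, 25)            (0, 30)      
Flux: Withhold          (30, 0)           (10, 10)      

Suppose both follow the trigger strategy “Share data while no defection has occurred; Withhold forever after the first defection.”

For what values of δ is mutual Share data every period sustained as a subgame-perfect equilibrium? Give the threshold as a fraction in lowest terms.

Under grim trigger the critical discount factor is (T−C)/(T−P) with T = 30, C = 25, P = 10.
δ* = (30−25)/(30−10) = 5/20 = 1/4.

1/4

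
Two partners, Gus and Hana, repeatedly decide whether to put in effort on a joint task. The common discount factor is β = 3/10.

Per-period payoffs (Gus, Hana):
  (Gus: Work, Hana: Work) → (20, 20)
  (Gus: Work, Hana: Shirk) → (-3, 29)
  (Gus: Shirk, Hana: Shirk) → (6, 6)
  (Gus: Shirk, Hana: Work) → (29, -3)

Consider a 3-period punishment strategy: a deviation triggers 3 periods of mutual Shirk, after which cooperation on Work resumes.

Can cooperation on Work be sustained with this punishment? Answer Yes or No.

No

IC: β+…+β^3 ≥ (29−20)/(20−6) = 9/14.
At β = 3/10: partial sum = 0.4170 < 0.6429. Cooperation not sustainable.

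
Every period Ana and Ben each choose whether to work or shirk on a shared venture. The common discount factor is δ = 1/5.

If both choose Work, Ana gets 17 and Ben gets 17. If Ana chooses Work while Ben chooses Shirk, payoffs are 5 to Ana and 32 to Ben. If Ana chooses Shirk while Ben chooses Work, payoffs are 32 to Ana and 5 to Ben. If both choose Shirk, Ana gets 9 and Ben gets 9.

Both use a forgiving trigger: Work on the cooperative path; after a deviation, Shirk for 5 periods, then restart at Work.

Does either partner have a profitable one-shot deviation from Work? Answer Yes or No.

Yes

A one-shot deviation gives 32 now, then 9 for 5 periods, then back to 17.
Gain from deviating: (32−17) today; loss: (17−9) in each of the next 5 periods.
No-deviation condition: (17−9)(δ+…+δ^5) ≥ 32−17, i.e. δ+…+δ^5 ≥ 15/8.
At δ = 1/5: δ+…+δ^5 = 0.2499 < 1.8750.
So cooperation is not sustainable.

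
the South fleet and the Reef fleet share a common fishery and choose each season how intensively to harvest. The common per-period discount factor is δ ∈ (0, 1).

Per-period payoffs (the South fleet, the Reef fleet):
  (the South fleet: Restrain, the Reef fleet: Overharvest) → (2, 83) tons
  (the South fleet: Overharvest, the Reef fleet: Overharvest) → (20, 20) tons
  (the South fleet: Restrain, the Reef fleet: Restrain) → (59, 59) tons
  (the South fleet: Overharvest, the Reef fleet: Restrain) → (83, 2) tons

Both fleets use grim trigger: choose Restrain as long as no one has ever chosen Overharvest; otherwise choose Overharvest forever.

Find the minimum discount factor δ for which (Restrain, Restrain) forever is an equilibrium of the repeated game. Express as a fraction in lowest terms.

One-period gain from deviating is 83 − 59 = 24. The loss is 59 − 20 = 39 in every subsequent period, with present value 39·δ/(1−δ).
Deviation is unprofitable when 39·δ/(1−δ) ≥ 24, i.e. δ/(1−δ) ≥ 8/13.
Equivalently δ ≥ 24/(24+39) = 8/21.

8/21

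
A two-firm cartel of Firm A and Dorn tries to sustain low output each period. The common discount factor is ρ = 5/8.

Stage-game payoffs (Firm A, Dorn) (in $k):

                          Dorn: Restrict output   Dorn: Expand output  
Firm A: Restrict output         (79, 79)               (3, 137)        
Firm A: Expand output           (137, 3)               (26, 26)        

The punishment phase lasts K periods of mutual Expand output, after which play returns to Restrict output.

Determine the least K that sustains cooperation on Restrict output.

3

No profitable deviation requires (79−26)(ρ+…+ρ^K) ≥ 137−79, i.e. ρ+…+ρ^K ≥ 58/53 ≈ 1.0943.
With ρ = 5/8, the partial sums are K=1: 0.6250, K=2: 1.0156, K=3: 1.2598.
K = 3 is the first length at which the sum reaches 1.0943.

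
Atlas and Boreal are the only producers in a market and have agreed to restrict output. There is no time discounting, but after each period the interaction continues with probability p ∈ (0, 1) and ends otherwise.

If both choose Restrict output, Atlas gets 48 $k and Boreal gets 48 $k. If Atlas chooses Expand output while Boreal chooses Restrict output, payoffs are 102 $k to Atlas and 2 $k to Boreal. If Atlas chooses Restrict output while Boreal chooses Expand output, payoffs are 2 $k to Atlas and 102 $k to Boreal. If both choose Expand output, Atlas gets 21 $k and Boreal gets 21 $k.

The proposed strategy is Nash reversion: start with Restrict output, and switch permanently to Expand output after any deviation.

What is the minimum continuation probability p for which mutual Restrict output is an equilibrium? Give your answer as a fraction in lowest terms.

2/3

With no time discounting, the continuation probability p plays the role of the discount factor.
Grim-trigger IC: 48/(1−p) ≥ 102 + 21p/(1−p) ⇒ p ≥ (102−48)/(102−21) = 2/3.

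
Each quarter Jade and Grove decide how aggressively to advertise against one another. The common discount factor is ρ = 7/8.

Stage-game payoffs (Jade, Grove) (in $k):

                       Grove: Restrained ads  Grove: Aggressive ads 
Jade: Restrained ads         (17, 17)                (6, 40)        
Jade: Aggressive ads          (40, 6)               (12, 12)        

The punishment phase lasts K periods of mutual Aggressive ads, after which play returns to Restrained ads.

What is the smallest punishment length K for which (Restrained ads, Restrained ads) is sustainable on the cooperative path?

IC: ρ(1−ρ^K)/(1−ρ) ≥ (40−17)/(17−12) = 23/5.
With ρ = 7/8: need 1 − ρ^K ≥ 23/5·(1−7/8)/(7/8), i.e. ρ^K ≤ 0.3429.
Since (7/8)^8 = 0.3436 and (7/8)^9 = 0.3007, the smallest such K is 9.

9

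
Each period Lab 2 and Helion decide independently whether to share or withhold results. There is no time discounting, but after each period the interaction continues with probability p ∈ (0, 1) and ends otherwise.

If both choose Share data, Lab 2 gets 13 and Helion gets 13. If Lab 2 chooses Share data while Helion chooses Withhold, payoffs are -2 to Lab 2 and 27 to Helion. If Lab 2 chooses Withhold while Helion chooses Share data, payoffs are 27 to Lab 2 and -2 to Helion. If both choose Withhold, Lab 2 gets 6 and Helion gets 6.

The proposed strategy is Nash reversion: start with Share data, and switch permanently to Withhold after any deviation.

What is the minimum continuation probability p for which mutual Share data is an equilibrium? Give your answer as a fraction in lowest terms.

2/3

Expected cooperation value is 13 + p·13 + p²·13 + … = 13/(1−p); deviation gives 27 + p·6/(1−p).
13 ≥ 27(1−p) + 6p ⇒ 21p ≥ 14 ⇒ p ≥ 14/21 = 2/3.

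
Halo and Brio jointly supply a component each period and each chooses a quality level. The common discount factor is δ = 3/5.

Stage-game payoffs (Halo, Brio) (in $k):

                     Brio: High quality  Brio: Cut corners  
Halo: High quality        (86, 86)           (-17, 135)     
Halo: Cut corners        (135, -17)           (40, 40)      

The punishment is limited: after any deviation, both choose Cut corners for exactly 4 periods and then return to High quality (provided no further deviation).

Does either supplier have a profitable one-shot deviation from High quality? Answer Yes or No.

No

A one-shot deviation gives 135 now, then 40 for 4 periods, then back to 86.
Gain from deviating: (135−86) today; loss: (86−40) in each of the next 4 periods.
No-deviation condition: (86−40)(δ+…+δ^4) ≥ 135−86, i.e. δ+…+δ^4 ≥ 49/46.
At δ = 3/5: δ+…+δ^4 = 1.3056 ≥ 1.0652.
So cooperation is sustainable.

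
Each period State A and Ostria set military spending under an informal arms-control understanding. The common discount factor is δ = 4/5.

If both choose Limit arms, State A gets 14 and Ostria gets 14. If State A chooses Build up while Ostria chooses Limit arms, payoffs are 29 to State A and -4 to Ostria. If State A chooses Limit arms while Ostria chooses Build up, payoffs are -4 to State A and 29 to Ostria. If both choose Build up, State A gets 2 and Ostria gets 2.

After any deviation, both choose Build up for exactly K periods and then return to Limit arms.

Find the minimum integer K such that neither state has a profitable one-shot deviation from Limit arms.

No profitable deviation requires (14−2)(δ+…+δ^K) ≥ 29−14, i.e. δ+…+δ^K ≥ 5/4 ≈ 1.2500.
With δ = 4/5, the partial sums are K=1: 0.8000, K=2: 1.4400.
K = 2 is the first length at which the sum reaches 1.2500.

2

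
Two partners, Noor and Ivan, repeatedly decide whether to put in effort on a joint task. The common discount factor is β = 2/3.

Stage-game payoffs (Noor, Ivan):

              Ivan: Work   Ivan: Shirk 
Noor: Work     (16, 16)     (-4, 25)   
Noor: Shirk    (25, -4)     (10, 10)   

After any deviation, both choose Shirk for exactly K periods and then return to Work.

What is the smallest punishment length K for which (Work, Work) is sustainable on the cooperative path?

No profitable deviation requires (16−10)(β+…+β^K) ≥ 25−16, i.e. β+…+β^K ≥ 3/2 ≈ 1.5000.
With β = 2/3, the partial sums are K=1: 0.6667, K=2: 1.1111, K=3: 1.4074, K=4: 1.6049.
K = 4 is the first length at which the sum reaches 1.5000.

4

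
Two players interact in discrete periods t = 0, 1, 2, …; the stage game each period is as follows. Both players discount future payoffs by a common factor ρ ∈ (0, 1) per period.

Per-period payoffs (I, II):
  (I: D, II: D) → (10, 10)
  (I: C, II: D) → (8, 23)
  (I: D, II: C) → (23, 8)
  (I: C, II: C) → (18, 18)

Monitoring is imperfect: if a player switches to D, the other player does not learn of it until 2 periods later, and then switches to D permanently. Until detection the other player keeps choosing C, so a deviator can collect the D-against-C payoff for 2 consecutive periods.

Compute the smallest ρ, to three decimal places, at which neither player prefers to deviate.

0.620

A deviator earns 23 for 2 periods, then 10 forever; cooperating earns 18 forever. Multiplying the IC by (1−ρ):
18 ≥ 23(1−ρ^2) + 10ρ^2, so 13·ρ^2 ≥ 5 and ρ^2 ≥ 5/13.
ρ ≥ (5/13)^(1/2) ≈ 0.620.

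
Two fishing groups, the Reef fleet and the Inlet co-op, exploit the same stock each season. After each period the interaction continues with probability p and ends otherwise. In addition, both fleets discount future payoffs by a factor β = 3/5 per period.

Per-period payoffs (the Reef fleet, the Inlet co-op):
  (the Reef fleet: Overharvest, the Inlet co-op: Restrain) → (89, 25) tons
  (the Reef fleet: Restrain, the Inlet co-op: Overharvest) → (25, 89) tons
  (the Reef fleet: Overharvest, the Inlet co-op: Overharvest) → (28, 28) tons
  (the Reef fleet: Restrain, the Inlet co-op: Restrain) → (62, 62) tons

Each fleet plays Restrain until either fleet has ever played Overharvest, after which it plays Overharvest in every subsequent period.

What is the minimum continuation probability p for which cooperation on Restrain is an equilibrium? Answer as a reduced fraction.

With continuation probability p and discount β, the effective per-period discount factor is βp.
Grim-trigger IC: βp ≥ (89−62)/(89−28) = 27/61.
So p ≥ (27/61)/(3/5) = 45/61.

45/61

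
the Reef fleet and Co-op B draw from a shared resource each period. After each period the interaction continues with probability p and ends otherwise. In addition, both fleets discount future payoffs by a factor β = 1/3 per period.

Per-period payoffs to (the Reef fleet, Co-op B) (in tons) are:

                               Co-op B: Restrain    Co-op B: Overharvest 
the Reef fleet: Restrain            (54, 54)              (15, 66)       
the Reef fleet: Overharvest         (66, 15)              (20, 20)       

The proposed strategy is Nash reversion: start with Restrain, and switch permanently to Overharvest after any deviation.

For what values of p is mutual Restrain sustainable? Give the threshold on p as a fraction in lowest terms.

18/23

Expected continuation weight on next period's payoff is β·p = 1/3·p, which plays the role of the discount factor.
Cooperation requires 1/3·p ≥ (66−54)/(66−20) = 6/23, hence p ≥ 18/23.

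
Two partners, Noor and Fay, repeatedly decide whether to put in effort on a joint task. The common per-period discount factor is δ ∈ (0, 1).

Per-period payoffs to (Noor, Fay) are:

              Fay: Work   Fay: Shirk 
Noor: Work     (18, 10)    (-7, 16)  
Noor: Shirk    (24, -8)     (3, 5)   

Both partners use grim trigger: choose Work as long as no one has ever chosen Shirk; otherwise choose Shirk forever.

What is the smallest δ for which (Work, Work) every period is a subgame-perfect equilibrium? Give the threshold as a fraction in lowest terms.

Noor's threshold: (24−18)/(24−3) = 2/7.
Fay's threshold: (16−10)/(16−5) = 6/11.
2/7 < 6/11, so Fay binds and δ* = 6/11.

6/11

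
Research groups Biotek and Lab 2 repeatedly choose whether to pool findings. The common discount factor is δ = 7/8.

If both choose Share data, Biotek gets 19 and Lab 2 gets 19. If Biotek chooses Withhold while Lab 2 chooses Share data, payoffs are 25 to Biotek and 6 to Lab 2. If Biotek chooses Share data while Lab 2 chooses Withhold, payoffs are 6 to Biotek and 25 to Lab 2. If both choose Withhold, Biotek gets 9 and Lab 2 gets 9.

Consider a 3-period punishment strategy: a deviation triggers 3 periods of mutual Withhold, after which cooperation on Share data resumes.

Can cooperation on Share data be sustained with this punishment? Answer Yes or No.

IC: δ+…+δ^3 ≥ (25−19)/(19−9) = 3/5.
At δ = 7/8: partial sum = 2.3105 ≥ 0.6000. Cooperation sustainable.

Yes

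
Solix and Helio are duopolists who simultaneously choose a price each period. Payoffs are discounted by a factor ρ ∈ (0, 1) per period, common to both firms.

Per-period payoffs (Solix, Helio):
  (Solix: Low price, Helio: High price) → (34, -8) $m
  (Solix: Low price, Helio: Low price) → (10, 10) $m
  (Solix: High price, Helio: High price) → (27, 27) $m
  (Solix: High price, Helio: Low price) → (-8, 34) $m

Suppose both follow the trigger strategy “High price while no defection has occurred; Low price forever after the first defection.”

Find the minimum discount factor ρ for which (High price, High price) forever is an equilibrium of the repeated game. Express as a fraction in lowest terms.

7/24

27/(1−ρ) ≥ 34 + 10ρ/(1−ρ)
27 ≥ 34 − 24ρ
ρ ≥ 7/24.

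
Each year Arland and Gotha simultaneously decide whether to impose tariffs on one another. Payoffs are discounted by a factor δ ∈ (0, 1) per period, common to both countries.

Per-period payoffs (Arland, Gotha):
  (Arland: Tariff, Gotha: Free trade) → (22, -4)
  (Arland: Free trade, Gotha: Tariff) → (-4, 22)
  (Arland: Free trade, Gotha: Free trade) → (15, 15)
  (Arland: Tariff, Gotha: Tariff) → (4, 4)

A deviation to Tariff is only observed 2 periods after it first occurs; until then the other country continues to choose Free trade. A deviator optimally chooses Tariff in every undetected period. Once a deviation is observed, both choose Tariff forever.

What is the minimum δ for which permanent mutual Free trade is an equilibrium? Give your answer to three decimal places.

0.624

The best deviation is to choose Tariff for all 2 undetected periods, earning 22 each, then 4 forever once detected.
Deviation value: 22(1−δ^2)/(1−δ) + 4δ^2/(1−δ); cooperation value: 15/(1−δ).
IC: 15 ≥ 22(1−δ^2) + 4δ^2 = 22 − 18δ^2.
So δ^2 ≥ 7/18, giving δ ≥ (7/18)^(1/2) ≈ 0.624.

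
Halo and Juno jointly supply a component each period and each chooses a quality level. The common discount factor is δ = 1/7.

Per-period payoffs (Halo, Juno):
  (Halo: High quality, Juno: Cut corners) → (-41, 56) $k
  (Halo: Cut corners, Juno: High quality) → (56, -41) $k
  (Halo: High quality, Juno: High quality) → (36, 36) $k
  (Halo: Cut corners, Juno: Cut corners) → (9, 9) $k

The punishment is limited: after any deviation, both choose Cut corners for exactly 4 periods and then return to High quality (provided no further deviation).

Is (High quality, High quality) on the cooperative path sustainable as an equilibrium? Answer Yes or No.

Comparing payoff streams over the 5 periods until play realigns: cooperate → 36(1+δ+…+δ^4); deviate → 56 + 9(δ+…+δ^4).
Cooperation is sustained iff (36−9)(δ+…+δ^4) ≥ 56−36.
δ+…+δ^4 = 1/7·(1−(1/7)^4)/(1−1/7) = 0.1666, and (56−36)/(36−9) = 0.7407.
0.1666 < 0.7407, so cooperation is not sustainable.

No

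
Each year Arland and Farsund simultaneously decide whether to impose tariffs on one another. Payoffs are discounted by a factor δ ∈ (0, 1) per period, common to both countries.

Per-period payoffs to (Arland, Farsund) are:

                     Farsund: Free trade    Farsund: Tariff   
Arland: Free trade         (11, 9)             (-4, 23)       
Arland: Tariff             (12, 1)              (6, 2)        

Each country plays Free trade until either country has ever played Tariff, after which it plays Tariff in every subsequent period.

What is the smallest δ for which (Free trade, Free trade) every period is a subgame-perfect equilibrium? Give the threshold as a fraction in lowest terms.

2/3

Arland: cooperation gives 11 each period; deviation gives 12 once then 6 forever.
  11/(1−δ) ≥ 12 + 6δ/(1−δ) ⇒ δ ≥ 1/6.
Farsund: cooperation gives 9 each period; deviation gives 23 once then 2 forever.
  δ ≥ 14/21 = 2/3.
Both must hold, so the binding constraint is Farsund's: δ ≥ 2/3.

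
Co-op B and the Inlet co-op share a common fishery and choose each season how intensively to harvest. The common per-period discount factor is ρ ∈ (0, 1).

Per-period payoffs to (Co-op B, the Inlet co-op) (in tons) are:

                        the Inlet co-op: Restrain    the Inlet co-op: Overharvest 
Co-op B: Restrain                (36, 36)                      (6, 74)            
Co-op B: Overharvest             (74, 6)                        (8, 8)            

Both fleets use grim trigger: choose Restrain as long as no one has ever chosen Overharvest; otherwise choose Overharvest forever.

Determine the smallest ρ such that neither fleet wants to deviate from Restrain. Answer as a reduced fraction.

19/33

Cooperation forever yields 36 each period: 36/(1−ρ).
Deviating yields 74 once, then 8 forever: 74 + 8ρ/(1−ρ).
No profitable deviation requires 36/(1−ρ) ≥ 74 + 8ρ/(1−ρ).
Multiplying by (1−ρ): 36 ≥ 74(1−ρ) + 8ρ = 74 − 66ρ.
So 66ρ ≥ 38, i.e. ρ ≥ 38/66 = 19/33.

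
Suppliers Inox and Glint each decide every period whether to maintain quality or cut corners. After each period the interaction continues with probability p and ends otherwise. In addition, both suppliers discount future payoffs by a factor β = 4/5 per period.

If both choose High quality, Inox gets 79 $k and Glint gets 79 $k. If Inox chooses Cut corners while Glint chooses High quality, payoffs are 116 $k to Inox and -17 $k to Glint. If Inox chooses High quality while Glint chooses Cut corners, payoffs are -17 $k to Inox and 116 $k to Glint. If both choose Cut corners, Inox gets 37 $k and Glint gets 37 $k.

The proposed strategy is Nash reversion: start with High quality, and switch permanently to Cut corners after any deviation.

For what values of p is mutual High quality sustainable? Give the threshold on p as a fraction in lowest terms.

With continuation probability p and discount β, the effective per-period discount factor is βp.
Grim-trigger IC: βp ≥ (116−79)/(116−37) = 37/79.
So p ≥ (37/79)/(4/5) = 185/316.

185/316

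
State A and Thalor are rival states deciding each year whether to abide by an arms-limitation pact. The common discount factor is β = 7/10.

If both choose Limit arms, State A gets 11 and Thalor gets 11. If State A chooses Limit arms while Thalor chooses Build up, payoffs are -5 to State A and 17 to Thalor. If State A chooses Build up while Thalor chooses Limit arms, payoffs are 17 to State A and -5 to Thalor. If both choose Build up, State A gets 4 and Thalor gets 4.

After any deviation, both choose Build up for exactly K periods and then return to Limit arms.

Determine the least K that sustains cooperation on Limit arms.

2

IC: β(1−β^K)/(1−β) ≥ (17−11)/(11−4) = 6/7.
With β = 7/10: need 1 − β^K ≥ 6/7·(1−7/10)/(7/10), i.e. β^K ≤ 0.6327.
Since (7/10)^1 = 0.7000 and (7/10)^2 = 0.4900, the smallest such K is 2.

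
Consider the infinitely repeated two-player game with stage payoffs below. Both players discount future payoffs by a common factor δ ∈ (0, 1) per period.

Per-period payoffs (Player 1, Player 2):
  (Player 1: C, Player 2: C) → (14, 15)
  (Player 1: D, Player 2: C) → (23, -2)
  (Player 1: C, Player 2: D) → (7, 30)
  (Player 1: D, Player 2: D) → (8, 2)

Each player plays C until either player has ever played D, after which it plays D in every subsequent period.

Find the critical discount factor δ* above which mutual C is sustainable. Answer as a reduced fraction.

For Player 1: deviation gain 23−14 = 9, per-period punishment loss 14−8 = 6. IC gives δ ≥ 9/15 = 3/5.
For Player 2: gain 15, loss 13 per period, so δ ≥ 15/28.
The tighter constraint is Player 1's, so cooperation needs δ ≥ 3/5.

3/5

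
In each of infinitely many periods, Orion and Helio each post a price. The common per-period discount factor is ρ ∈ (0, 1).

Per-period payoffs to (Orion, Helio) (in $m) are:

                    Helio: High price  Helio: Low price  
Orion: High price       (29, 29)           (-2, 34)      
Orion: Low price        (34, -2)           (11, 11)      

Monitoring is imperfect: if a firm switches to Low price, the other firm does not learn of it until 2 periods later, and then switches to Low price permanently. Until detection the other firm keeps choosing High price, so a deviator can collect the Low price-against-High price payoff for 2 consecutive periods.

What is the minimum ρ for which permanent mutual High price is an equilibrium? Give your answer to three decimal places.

0.466

Deviating for the 2 undetected periods gains 34−29 = 5 per period over cooperation, then loses 29−11 = 18 per period forever once punishment starts.
Gain: 5(1 + ρ + … + ρ^1); loss: 18·ρ^2/(1−ρ).
No profitable deviation ⇔ 5(1−ρ^2) ≤ 18·ρ^2, i.e. ρ^2 ≥ 5/(5+18) = 5/23.
Hence ρ ≥ (5/23)^(1/2) ≈ 0.466.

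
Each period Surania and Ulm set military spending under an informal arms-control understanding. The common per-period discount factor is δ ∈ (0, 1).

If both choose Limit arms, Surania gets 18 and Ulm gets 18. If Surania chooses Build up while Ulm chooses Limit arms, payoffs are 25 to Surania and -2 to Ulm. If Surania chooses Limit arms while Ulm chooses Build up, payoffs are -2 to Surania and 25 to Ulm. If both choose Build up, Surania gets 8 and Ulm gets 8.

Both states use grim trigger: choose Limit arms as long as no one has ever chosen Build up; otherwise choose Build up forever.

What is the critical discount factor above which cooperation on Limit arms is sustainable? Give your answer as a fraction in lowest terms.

18/(1−δ) ≥ 25 + 8δ/(1−δ)
18 ≥ 25 − 17δ
δ ≥ 7/17.

7/17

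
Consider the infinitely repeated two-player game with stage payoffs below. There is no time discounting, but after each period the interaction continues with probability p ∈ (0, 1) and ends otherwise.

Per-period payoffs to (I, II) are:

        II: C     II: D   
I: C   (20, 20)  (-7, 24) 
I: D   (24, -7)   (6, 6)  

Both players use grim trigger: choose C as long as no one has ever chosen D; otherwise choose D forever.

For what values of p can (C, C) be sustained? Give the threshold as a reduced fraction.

2/9

With no time discounting, the continuation probability p plays the role of the discount factor.
Grim-trigger IC: 20/(1−p) ≥ 24 + 6p/(1−p) ⇒ p ≥ (24−20)/(24−6) = 2/9.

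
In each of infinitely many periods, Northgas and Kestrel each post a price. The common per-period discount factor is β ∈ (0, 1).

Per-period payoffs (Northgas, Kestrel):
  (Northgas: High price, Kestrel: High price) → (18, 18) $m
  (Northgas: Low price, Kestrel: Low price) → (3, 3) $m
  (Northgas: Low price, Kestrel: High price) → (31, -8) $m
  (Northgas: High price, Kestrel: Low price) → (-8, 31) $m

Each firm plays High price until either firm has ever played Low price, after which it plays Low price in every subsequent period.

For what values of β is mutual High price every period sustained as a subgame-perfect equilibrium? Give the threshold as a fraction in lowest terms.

13/28

Cooperation forever yields 18 each period: 18/(1−β).
Deviating yields 31 once, then 3 forever: 31 + 3β/(1−β).
No profitable deviation requires 18/(1−β) ≥ 31 + 3β/(1−β).
Multiplying by (1−β): 18 ≥ 31(1−β) + 3β = 31 − 28β.
So 28β ≥ 13, i.e. β ≥ 13/28.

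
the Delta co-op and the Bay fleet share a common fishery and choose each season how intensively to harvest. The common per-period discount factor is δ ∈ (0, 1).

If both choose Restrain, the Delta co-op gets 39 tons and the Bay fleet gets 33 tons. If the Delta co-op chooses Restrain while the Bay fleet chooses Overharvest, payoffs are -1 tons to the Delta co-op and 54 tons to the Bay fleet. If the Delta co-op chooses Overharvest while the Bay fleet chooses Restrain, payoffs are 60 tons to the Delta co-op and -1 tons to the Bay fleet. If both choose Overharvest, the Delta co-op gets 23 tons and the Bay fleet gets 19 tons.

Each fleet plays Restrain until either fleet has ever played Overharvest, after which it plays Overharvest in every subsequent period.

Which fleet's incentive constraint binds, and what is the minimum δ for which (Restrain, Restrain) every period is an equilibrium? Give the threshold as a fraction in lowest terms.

the Delta co-op: cooperation gives 39 each period; deviation gives 60 once then 23 forever.
  39/(1−δ) ≥ 60 + 23δ/(1−δ) ⇒ δ ≥ 21/37.
the Bay fleet: cooperation gives 33 each period; deviation gives 54 once then 19 forever.
  δ ≥ 21/35 = 3/5.
Both must hold, so the binding constraint is the Bay fleet's: δ ≥ 3/5.

the Bay fleet; δ ≥ 3/5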